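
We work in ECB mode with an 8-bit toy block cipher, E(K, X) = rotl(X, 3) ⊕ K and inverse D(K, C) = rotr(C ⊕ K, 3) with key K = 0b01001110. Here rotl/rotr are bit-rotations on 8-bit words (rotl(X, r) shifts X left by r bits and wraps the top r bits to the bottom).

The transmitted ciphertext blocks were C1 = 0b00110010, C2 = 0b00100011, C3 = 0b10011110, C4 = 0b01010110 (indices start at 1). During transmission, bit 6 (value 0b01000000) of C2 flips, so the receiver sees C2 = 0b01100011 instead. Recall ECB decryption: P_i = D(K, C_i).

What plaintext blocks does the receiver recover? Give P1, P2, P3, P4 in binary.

P1 = 0b10001111, P2 = 0b10100101, P3 = 0b00011010, P4 = 0b00000011

Only C2 changed, to 0b01100011. In ECB, a change in C_i affects only P_i. Decrypting the received ciphertext:
P1: D(K, 0b00110010) = 0b10001111.
P2: D(K, 0b01100011) = 0b10100101.
P3: D(K, 0b10011110) = 0b00011010.
P4: D(K, 0b01010110) = 0b00000011.
Blocks that differ from the original plaintext: P2.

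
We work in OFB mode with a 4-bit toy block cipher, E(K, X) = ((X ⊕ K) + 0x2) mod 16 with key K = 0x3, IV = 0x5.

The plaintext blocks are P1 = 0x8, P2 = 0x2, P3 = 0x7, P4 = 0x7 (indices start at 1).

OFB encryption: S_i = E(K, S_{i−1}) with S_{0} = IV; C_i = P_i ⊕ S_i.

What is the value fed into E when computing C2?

0x8

C1: S = E(K, 0x5) = 0x8; 0x8 ⊕ 0x8 = 0x0.
C2: S = E(K, 0x8) = 0xD; 0x2 ⊕ 0xD = 0xF.
So the input to E for block 2 is 0x8.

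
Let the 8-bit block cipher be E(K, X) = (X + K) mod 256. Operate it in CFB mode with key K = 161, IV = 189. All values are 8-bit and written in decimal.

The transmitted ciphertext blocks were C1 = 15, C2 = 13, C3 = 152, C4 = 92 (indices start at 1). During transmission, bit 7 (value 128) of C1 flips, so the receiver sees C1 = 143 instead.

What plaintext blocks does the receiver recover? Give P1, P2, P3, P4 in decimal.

P1 = 209, P2 = 61, P3 = 54, P4 = 101

CFB decryption: P_i = C_i ⊕ E(K, C_{i−1}), with C_{0} = IV.
Only C1 changed, to 143. In CFB, a change in C_i flips the same bit in P_i and garbles P_{i+1}. Decrypting the received ciphertext:
P1: E(K, 189) = 94; 143 ⊕ 94 = 209.
P2: E(K, 143) = 48; 13 ⊕ 48 = 61.
P3: E(K, 13) = 174; 152 ⊕ 174 = 54.
P4: E(K, 152) = 57; 92 ⊕ 57 = 101.
Blocks that differ from the original plaintext: P1, P2.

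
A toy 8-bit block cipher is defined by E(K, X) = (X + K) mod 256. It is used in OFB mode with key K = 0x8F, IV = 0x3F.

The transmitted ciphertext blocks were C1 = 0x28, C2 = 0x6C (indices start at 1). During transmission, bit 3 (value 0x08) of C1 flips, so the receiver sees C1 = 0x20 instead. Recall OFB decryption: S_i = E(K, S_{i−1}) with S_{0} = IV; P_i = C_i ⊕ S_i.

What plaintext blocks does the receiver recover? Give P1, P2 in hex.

Only C1 changed, to 0x20. In OFB, a change in C_i flips the same bit in P_i only; the keystream is unaffected. Decrypting the received ciphertext:
P1: S = E(K, 0x3F) = 0xCE; 0x20 ⊕ 0xCE = 0xEE.
P2: S = E(K, 0xCE) = 0x5D; 0x6C ⊕ 0x5D = 0x31.
Blocks that differ from the original plaintext: P1.

P1 = 0xEE, P2 = 0x31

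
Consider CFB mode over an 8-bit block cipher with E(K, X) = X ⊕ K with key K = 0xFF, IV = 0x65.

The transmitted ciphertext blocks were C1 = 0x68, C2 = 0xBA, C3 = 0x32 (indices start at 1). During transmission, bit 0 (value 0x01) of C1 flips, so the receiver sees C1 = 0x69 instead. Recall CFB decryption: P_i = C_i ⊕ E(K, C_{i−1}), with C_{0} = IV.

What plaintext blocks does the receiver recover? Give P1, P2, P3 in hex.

Only C1 changed, to 0x69. In CFB, a change in C_i flips the same bit in P_i and garbles P_{i+1}. Decrypting the received ciphertext:
P1: E(K, 0x65) = 0x9A; 0x69 ⊕ 0x9A = 0xF3.
P2: E(K, 0x69) = 0x96; 0xBA ⊕ 0x96 = 0x2C.
P3: E(K, 0xBA) = 0x45; 0x32 ⊕ 0x45 = 0x77.
Blocks that differ from the original plaintext: P1, P2.

P1 = 0xF3, P2 = 0x2C, P3 = 0x77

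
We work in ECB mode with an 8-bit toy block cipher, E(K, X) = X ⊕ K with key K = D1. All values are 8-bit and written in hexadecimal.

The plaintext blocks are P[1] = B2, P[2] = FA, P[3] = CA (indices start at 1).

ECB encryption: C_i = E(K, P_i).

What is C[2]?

C[2] = 2B

C[2]: E(K, FA) = 2B.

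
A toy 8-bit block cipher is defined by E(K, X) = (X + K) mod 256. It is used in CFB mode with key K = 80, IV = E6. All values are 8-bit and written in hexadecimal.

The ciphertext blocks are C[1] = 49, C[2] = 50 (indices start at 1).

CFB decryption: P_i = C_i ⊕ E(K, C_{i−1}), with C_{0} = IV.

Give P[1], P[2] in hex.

P[1]: E(K, E6) = 66; 49 ⊕ 66 = 2F.
P[2]: E(K, 49) = C9; 50 ⊕ C9 = 99.

P[1] = 2F, P[2] = 99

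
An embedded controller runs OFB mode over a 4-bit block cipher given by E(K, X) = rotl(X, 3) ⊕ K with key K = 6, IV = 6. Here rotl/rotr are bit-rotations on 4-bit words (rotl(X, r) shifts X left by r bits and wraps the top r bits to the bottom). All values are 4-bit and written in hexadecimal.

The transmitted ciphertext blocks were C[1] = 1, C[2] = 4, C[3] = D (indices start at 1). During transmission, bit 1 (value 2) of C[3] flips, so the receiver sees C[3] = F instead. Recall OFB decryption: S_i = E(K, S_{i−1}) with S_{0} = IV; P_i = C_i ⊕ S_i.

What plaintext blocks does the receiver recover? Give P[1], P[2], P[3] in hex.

Only C[3] changed, to F. In OFB, a change in C_i flips the same bit in P_i only; the keystream is unaffected. Decrypting the received ciphertext:
P[1]: S = E(K, 6) = 5; 1 ⊕ 5 = 4.
P[2]: S = E(K, 5) = C; 4 ⊕ C = 8.
P[3]: S = E(K, C) = 0; F ⊕ 0 = F.
Blocks that differ from the original plaintext: P[3].

P[1] = 4, P[2] = 8, P[3] = F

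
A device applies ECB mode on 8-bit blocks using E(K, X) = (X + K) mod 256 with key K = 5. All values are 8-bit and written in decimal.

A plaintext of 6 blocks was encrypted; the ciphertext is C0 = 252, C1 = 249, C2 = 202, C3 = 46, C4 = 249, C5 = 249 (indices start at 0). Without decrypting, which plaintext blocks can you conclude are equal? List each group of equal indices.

P1 = P4 = P5

ECB encrypts each block independently with the same key, so equal ciphertext blocks imply equal plaintext blocks.
C1 = C4 = C5 = 249, so P1 = P4 = P5.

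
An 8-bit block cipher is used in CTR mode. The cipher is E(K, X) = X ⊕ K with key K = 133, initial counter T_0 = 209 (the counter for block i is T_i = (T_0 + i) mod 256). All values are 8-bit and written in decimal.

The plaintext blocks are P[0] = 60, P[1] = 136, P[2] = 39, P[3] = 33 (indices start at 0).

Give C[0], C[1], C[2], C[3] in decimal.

CTR encryption: S_i = E(K, T_i) where T_i is the counter for block i; C_i = P_i ⊕ S_i.
C[0]: T = 209, S = E(K, T) = 84; 60 ⊕ 84 = 104.
C[1]: T = 210, S = E(K, T) = 87; 136 ⊕ 87 = 223.
C[2]: T = 211, S = E(K, T) = 86; 39 ⊕ 86 = 113.
C[3]: T = 212, S = E(K, T) = 81; 33 ⊕ 81 = 112.

C[0] = 104, C[1] = 223, C[2] = 113, C[3] = 112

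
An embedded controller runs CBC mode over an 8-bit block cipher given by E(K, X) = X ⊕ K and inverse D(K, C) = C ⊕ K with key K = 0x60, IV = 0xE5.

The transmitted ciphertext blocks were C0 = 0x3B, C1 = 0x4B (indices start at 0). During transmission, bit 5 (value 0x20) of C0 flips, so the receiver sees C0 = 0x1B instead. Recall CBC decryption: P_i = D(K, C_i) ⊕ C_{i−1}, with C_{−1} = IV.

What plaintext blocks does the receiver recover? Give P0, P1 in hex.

P0 = 0x9E, P1 = 0x30

Only C0 changed, to 0x1B. In CBC, a change in C_i garbles P_i and flips the same bit in P_{i+1}. Decrypting the received ciphertext:
P0: D(K, 0x1B) = 0x7B; 0x7B ⊕ 0xE5 = 0x9E.
P1: D(K, 0x4B) = 0x2B; 0x2B ⊕ 0x1B = 0x30.
Blocks that differ from the original plaintext: P0, P1.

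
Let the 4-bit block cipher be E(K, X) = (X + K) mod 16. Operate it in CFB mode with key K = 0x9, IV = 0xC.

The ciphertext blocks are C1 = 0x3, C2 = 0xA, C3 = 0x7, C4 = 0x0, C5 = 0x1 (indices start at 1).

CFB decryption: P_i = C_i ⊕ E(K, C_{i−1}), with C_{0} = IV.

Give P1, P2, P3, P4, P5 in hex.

P1 = 0x6, P2 = 0x6, P3 = 0x4, P4 = 0x0, P5 = 0x8

P1: E(K, 0xC) = 0x5; 0x3 ⊕ 0x5 = 0x6.
P2: E(K, 0x3) = 0xC; 0xA ⊕ 0xC = 0x6.
P3: E(K, 0xA) = 0x3; 0x7 ⊕ 0x3 = 0x4.
P4: E(K, 0x7) = 0x0; 0x0 ⊕ 0x0 = 0x0.
P5: E(K, 0x0) = 0x9; 0x1 ⊕ 0x9 = 0x8.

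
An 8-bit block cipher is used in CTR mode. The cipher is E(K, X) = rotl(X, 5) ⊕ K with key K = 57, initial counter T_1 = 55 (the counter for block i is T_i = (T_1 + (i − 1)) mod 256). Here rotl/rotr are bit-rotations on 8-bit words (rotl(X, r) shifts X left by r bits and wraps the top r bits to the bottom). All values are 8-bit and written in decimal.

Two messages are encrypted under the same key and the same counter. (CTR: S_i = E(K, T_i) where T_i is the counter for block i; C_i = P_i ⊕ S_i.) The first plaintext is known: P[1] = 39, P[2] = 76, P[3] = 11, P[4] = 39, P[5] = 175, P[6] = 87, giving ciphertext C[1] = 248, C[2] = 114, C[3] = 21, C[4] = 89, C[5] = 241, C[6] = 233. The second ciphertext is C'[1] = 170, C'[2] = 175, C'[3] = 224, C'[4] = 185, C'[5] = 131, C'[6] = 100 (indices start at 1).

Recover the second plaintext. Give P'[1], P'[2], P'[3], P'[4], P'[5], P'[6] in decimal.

P'[1] = 117, P'[2] = 145, P'[3] = 254, P'[4] = 199, P'[5] = 221, P'[6] = 218

In CTR with a reused counter, both messages share the same keystream S_i, so C_i ⊕ C'_i = P_i ⊕ P'_i and thus P'_i = P_i ⊕ C_i ⊕ C'_i.
P'[1]: 39 ⊕ 248 ⊕ 170 = 117.
P'[2]: 76 ⊕ 114 ⊕ 175 = 145.
P'[3]: 11 ⊕ 21 ⊕ 224 = 254.
P'[4]: 39 ⊕ 89 ⊕ 185 = 199.
P'[5]: 175 ⊕ 241 ⊕ 131 = 221.
P'[6]: 87 ⊕ 233 ⊕ 100 = 218.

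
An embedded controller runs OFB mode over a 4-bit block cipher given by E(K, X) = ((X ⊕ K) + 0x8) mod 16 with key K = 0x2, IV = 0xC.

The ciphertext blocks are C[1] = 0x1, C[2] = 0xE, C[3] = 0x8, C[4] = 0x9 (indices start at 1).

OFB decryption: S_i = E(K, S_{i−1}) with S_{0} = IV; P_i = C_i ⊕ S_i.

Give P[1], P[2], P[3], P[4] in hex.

P[1]: S = E(K, 0xC) = 0x6; 0x1 ⊕ 0x6 = 0x7.
P[2]: S = E(K, 0x6) = 0xC; 0xE ⊕ 0xC = 0x2.
P[3]: S = E(K, 0xC) = 0x6; 0x8 ⊕ 0x6 = 0xE.
P[4]: S = E(K, 0x6) = 0xC; 0x9 ⊕ 0xC = 0x5.

P[1] = 0x7, P[2] = 0x2, P[3] = 0xE, P[4] = 0x5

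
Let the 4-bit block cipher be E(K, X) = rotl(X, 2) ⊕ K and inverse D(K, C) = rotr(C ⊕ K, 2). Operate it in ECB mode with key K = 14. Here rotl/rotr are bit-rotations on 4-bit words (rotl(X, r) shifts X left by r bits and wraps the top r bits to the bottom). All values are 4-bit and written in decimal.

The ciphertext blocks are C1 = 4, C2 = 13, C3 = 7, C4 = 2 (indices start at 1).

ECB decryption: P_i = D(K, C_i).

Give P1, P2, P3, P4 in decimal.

P1 = 10, P2 = 12, P3 = 6, P4 = 3

P1: D(K, 4) = 10.
P2: D(K, 13) = 12.
P3: D(K, 7) = 6.
P4: D(K, 2) = 3.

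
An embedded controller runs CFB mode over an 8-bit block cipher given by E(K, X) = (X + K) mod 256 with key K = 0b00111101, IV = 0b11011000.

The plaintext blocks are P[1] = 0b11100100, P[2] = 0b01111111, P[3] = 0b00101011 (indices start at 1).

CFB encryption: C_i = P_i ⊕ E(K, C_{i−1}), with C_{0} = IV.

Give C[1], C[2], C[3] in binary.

C[1] = 0b11110001, C[2] = 0b01010001, C[3] = 0b10100101

C[1]: E(K, 0b11011000) = 0b00010101; 0b11100100 ⊕ 0b00010101 = 0b11110001.
C[2]: E(K, 0b11110001) = 0b00101110; 0b01111111 ⊕ 0b00101110 = 0b01010001.
C[3]: E(K, 0b01010001) = 0b10001110; 0b00101011 ⊕ 0b10001110 = 0b10100101.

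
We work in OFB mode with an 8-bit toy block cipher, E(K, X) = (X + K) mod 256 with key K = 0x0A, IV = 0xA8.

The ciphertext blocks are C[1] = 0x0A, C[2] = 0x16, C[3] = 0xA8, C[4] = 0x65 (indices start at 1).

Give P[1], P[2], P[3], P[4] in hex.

P[1] = 0xB8, P[2] = 0xAA, P[3] = 0x6E, P[4] = 0xB5

OFB decryption: S_i = E(K, S_{i−1}) with S_{0} = IV; P_i = C_i ⊕ S_i.
P[1]: S = E(K, 0xA8) = 0xB2; 0x0A ⊕ 0xB2 = 0xB8.
P[2]: S = E(K, 0xB2) = 0xBC; 0x16 ⊕ 0xBC = 0xAA.
P[3]: S = E(K, 0xBC) = 0xC6; 0xA8 ⊕ 0xC6 = 0x6E.
P[4]: S = E(K, 0xC6) = 0xD0; 0x65 ⊕ 0xD0 = 0xB5.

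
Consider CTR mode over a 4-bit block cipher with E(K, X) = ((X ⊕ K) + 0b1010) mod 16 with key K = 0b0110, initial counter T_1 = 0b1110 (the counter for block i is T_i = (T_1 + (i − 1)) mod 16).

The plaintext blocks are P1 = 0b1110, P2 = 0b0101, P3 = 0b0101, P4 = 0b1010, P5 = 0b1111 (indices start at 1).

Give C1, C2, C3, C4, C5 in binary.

C1 = 0b1100, C2 = 0b0110, C3 = 0b0101, C4 = 0b1011, C5 = 0b0001

CTR encryption: S_i = E(K, T_i) where T_i is the counter for block i; C_i = P_i ⊕ S_i.
C1: T = 0b1110, S = E(K, T) = 0b0010; 0b1110 ⊕ 0b0010 = 0b1100.
C2: T = 0b1111, S = E(K, T) = 0b0011; 0b0101 ⊕ 0b0011 = 0b0110.
C3: T = 0b0000, S = E(K, T) = 0b0000; 0b0101 ⊕ 0b0000 = 0b0101.
C4: T = 0b0001, S = E(K, T) = 0b0001; 0b1010 ⊕ 0b0001 = 0b1011.
C5: T = 0b0010, S = E(K, T) = 0b1110; 0b1111 ⊕ 0b1110 = 0b0001.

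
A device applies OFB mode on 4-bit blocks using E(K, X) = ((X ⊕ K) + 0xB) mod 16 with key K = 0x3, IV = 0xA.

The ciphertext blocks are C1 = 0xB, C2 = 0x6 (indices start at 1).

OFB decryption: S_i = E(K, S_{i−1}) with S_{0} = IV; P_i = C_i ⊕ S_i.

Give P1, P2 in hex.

P1 = 0xF, P2 = 0x4

P1: S = E(K, 0xA) = 0x4; 0xB ⊕ 0x4 = 0xF.
P2: S = E(K, 0x4) = 0x2; 0x6 ⊕ 0x2 = 0x4.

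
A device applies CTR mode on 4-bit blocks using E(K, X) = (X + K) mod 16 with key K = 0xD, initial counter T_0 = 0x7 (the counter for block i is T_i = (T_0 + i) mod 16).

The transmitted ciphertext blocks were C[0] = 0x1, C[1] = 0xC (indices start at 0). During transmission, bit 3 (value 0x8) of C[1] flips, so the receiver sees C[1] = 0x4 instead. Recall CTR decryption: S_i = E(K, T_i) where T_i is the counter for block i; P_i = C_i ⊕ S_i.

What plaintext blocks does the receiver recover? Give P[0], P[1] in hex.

P[0] = 0x5, P[1] = 0x1

Only C[1] changed, to 0x4. In CTR, a change in C_i flips the same bit in P_i only; the keystream is unaffected. Decrypting the received ciphertext:
P[0]: T = 0x7, S = E(K, T) = 0x4; 0x1 ⊕ 0x4 = 0x5.
P[1]: T = 0x8, S = E(K, T) = 0x5; 0x4 ⊕ 0x5 = 0x1.
Blocks that differ from the original plaintext: P[1].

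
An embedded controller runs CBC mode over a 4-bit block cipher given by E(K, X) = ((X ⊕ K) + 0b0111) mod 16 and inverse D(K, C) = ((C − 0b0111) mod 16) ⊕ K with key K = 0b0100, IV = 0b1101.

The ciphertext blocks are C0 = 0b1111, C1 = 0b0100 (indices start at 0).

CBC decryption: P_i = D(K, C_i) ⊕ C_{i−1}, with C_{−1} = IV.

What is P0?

P0: D(K, 0b1111) = 0b1100; 0b1100 ⊕ 0b1101 = 0b0001.

P0 = 0b0001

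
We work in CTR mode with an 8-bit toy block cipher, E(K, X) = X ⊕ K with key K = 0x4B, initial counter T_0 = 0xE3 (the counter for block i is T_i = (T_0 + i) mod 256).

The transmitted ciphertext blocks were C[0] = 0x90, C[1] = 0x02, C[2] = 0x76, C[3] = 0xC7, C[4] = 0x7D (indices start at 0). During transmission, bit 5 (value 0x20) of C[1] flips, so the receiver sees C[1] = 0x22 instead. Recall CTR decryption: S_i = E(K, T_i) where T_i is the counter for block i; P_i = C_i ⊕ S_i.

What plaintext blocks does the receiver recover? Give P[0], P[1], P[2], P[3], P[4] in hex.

P[0] = 0x38, P[1] = 0x8D, P[2] = 0xD8, P[3] = 0x6A, P[4] = 0xD1

Only C[1] changed, to 0x22. In CTR, a change in C_i flips the same bit in P_i only; the keystream is unaffected. Decrypting the received ciphertext:
P[0]: T = 0xE3, S = E(K, T) = 0xA8; 0x90 ⊕ 0xA8 = 0x38.
P[1]: T = 0xE4, S = E(K, T) = 0xAF; 0x22 ⊕ 0xAF = 0x8D.
P[2]: T = 0xE5, S = E(K, T) = 0xAE; 0x76 ⊕ 0xAE = 0xD8.
P[3]: T = 0xE6, S = E(K, T) = 0xAD; 0xC7 ⊕ 0xAD = 0x6A.
P[4]: T = 0xE7, S = E(K, T) = 0xAC; 0x7D ⊕ 0xAC = 0xD1.
Blocks that differ from the original plaintext: P[1].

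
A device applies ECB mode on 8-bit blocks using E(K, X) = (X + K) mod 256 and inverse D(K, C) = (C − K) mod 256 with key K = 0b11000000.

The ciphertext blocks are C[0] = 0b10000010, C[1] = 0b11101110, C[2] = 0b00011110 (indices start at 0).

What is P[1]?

ECB decryption: P_i = D(K, C_i).
P[1]: D(K, 0b11101110) = 0b00101110.

P[1] = 0b00101110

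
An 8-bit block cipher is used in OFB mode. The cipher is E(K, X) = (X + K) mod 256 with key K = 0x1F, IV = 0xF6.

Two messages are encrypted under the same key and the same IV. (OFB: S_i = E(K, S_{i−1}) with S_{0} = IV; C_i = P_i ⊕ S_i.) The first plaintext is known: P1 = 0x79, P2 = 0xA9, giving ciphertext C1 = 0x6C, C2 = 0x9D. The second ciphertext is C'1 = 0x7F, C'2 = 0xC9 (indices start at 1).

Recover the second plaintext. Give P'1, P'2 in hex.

P'1 = 0x6A, P'2 = 0xFD

In OFB with a reused IV, both messages share the same keystream S_i, so C_i ⊕ C'_i = P_i ⊕ P'_i and thus P'_i = P_i ⊕ C_i ⊕ C'_i.
P'1: 0x79 ⊕ 0x6C ⊕ 0x7F = 0x6A.
P'2: 0xA9 ⊕ 0x9D ⊕ 0xC9 = 0xFD.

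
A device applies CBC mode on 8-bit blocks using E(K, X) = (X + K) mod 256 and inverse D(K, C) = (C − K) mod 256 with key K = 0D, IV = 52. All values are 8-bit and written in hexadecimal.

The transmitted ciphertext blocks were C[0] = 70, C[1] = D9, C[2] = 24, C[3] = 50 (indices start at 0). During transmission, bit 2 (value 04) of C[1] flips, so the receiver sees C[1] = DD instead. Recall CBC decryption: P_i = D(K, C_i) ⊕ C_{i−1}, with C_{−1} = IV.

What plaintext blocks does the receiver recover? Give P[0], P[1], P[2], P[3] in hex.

P[0] = 31, P[1] = A0, P[2] = CA, P[3] = 67

Only C[1] changed, to DD. In CBC, a change in C_i garbles P_i and flips the same bit in P_{i+1}. Decrypting the received ciphertext:
P[0]: D(K, 70) = 63; 63 ⊕ 52 = 31.
P[1]: D(K, DD) = D0; D0 ⊕ 70 = A0.
P[2]: D(K, 24) = 17; 17 ⊕ DD = CA.
P[3]: D(K, 50) = 43; 43 ⊕ 24 = 67.
Blocks that differ from the original plaintext: P[1], P[2].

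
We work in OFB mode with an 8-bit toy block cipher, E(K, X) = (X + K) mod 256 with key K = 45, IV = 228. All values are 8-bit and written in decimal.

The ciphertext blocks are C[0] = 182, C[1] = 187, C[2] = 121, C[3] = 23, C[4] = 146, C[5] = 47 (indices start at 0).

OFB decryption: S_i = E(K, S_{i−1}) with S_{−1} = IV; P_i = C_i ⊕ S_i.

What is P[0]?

P[0] = 167

P[0]: S = E(K, 228) = 17; 182 ⊕ 17 = 167.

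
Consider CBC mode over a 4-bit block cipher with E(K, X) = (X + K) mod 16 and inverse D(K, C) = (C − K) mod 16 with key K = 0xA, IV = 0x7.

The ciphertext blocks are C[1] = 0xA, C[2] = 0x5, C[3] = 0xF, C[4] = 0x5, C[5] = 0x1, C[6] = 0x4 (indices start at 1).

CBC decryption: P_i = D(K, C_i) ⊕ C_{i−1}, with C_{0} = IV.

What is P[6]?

P[6] = 0xB

P[6]: D(K, 0x4) = 0xA; 0xA ⊕ 0x1 = 0xB.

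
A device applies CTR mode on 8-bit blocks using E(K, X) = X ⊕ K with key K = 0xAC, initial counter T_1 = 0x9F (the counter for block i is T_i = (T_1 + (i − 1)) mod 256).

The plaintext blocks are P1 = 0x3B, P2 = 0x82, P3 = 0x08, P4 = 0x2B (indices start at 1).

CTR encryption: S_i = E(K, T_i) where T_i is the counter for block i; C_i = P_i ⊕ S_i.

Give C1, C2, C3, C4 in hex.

C1: T = 0x9F, S = E(K, T) = 0x33; 0x3B ⊕ 0x33 = 0x08.
C2: T = 0xA0, S = E(K, T) = 0x0C; 0x82 ⊕ 0x0C = 0x8E.
C3: T = 0xA1, S = E(K, T) = 0x0D; 0x08 ⊕ 0x0D = 0x05.
C4: T = 0xA2, S = E(K, T) = 0x0E; 0x2B ⊕ 0x0E = 0x25.

C1 = 0x08, C2 = 0x8E, C3 = 0x05, C4 = 0x25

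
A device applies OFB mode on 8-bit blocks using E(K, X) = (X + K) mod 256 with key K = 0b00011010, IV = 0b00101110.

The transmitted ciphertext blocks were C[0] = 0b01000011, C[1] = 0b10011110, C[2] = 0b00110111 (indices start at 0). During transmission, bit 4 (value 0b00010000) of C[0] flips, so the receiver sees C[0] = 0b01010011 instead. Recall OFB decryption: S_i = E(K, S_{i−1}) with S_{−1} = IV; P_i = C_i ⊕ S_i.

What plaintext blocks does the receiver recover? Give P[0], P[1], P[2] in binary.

Only C[0] changed, to 0b01010011. In OFB, a change in C_i flips the same bit in P_i only; the keystream is unaffected. Decrypting the received ciphertext:
P[0]: S = E(K, 0b00101110) = 0b01001000; 0b01010011 ⊕ 0b01001000 = 0b00011011.
P[1]: S = E(K, 0b01001000) = 0b01100010; 0b10011110 ⊕ 0b01100010 = 0b11111100.
P[2]: S = E(K, 0b01100010) = 0b01111100; 0b00110111 ⊕ 0b01111100 = 0b01001011.
Blocks that differ from the original plaintext: P[0].

P[0] = 0b00011011, P[1] = 0b11111100, P[2] = 0b01001011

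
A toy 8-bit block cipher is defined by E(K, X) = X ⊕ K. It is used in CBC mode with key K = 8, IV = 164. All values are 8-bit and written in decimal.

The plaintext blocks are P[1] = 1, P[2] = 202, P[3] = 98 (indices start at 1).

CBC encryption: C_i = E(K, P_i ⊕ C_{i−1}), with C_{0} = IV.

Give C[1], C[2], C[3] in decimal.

C[1]: P[1] ⊕ 164 = 165; E(K, 165) = 173.
C[2]: P[2] ⊕ 173 = 103; E(K, 103) = 111.
C[3]: P[3] ⊕ 111 = 13; E(K, 13) = 5.

C[1] = 173, C[2] = 111, C[3] = 5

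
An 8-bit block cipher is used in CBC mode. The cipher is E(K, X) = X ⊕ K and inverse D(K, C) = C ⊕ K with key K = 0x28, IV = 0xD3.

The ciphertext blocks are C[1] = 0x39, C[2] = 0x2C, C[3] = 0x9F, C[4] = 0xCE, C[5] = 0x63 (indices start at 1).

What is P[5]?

P[5] = 0x85

CBC decryption: P_i = D(K, C_i) ⊕ C_{i−1}, with C_{0} = IV.
P[5]: D(K, 0x63) = 0x4B; 0x4B ⊕ 0xCE = 0x85.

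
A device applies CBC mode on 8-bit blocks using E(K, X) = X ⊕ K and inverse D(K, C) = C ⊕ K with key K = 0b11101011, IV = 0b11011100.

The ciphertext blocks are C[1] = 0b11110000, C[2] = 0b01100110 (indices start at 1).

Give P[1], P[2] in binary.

P[1] = 0b11000111, P[2] = 0b01111101

CBC decryption: P_i = D(K, C_i) ⊕ C_{i−1}, with C_{0} = IV.
P[1]: D(K, 0b11110000) = 0b00011011; 0b00011011 ⊕ 0b11011100 = 0b11000111.
P[2]: D(K, 0b01100110) = 0b10001101; 0b10001101 ⊕ 0b11110000 = 0b01111101.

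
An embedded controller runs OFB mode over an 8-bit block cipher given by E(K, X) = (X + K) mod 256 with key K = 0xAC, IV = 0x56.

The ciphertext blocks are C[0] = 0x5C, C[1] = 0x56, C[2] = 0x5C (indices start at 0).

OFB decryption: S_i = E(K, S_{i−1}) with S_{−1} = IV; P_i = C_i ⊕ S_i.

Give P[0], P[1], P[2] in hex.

P[0] = 0x5E, P[1] = 0xF8, P[2] = 0x06

P[0]: S = E(K, 0x56) = 0x02; 0x5C ⊕ 0x02 = 0x5E.
P[1]: S = E(K, 0x02) = 0xAE; 0x56 ⊕ 0xAE = 0xF8.
P[2]: S = E(K, 0xAE) = 0x5A; 0x5C ⊕ 0x5A = 0x06.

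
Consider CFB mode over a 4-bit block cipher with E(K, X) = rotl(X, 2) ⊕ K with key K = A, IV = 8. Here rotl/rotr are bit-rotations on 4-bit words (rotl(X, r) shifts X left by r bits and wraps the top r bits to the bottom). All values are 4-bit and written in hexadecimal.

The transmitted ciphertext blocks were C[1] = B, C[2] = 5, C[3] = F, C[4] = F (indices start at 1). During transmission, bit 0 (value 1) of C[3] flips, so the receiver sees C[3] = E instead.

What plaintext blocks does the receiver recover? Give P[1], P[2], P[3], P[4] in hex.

CFB decryption: P_i = C_i ⊕ E(K, C_{i−1}), with C_{0} = IV.
Only C[3] changed, to E. In CFB, a change in C_i flips the same bit in P_i and garbles P_{i+1}. Decrypting the received ciphertext:
P[1]: E(K, 8) = 8; B ⊕ 8 = 3.
P[2]: E(K, B) = 4; 5 ⊕ 4 = 1.
P[3]: E(K, 5) = F; E ⊕ F = 1.
P[4]: E(K, E) = 1; F ⊕ 1 = E.
Blocks that differ from the original plaintext: P[3], P[4].

P[1] = 3, P[2] = 1, P[3] = 1, P[4] = E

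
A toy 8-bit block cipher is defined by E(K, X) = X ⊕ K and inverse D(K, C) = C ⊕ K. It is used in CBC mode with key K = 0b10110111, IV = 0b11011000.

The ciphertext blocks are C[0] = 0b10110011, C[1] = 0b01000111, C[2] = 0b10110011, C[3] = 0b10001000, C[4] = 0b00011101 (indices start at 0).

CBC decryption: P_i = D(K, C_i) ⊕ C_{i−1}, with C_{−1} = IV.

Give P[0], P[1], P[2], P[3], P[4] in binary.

P[0]: D(K, 0b10110011) = 0b00000100; 0b00000100 ⊕ 0b11011000 = 0b11011100.
P[1]: D(K, 0b01000111) = 0b11110000; 0b11110000 ⊕ 0b10110011 = 0b01000011.
P[2]: D(K, 0b10110011) = 0b00000100; 0b00000100 ⊕ 0b01000111 = 0b01000011.
P[3]: D(K, 0b10001000) = 0b00111111; 0b00111111 ⊕ 0b10110011 = 0b10001100.
P[4]: D(K, 0b00011101) = 0b10101010; 0b10101010 ⊕ 0b10001000 = 0b00100010.

P[0] = 0b11011100, P[1] = 0b01000011, P[2] = 0b01000011, P[3] = 0b10001100, P[4] = 0b00100010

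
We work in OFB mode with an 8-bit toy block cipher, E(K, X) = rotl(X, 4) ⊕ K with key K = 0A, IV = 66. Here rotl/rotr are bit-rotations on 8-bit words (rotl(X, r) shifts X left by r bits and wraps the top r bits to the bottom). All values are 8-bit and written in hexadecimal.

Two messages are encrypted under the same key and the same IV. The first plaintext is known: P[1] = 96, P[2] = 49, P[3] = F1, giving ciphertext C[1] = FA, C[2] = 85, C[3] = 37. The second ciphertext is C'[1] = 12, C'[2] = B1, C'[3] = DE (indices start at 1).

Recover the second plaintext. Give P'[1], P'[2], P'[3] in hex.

In OFB with a reused IV, both messages share the same keystream S_i, so C_i ⊕ C'_i = P_i ⊕ P'_i and thus P'_i = P_i ⊕ C_i ⊕ C'_i.
P'[1]: 96 ⊕ FA ⊕ 12 = 7E.
P'[2]: 49 ⊕ 85 ⊕ B1 = 7D.
P'[3]: F1 ⊕ 37 ⊕ DE = 18.

P'[1] = 7E, P'[2] = 7D, P'[3] = 18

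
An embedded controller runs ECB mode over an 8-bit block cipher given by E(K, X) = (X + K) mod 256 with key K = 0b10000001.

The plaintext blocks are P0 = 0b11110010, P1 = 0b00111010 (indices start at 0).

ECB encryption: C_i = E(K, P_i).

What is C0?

C0: E(K, 0b11110010) = 0b01110011.

C0 = 0b01110011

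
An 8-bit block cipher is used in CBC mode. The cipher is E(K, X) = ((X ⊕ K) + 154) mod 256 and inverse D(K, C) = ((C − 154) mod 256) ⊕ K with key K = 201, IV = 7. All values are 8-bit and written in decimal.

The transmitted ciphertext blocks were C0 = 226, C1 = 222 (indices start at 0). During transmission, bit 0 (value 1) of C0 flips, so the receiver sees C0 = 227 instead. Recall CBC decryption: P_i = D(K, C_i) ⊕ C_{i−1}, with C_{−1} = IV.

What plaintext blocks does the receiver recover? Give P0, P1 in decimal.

Only C0 changed, to 227. In CBC, a change in C_i garbles P_i and flips the same bit in P_{i+1}. Decrypting the received ciphertext:
P0: D(K, 227) = 128; 128 ⊕ 7 = 135.
P1: D(K, 222) = 141; 141 ⊕ 227 = 110.
Blocks that differ from the original plaintext: P0, P1.

P0 = 135, P1 = 110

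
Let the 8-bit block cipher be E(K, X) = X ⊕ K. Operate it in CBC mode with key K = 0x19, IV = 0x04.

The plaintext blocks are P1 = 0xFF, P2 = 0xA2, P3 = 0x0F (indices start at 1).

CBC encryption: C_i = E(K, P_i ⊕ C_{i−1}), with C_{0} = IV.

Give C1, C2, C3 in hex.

C1 = 0xE2, C2 = 0x59, C3 = 0x4F

C1: P1 ⊕ 0x04 = 0xFB; E(K, 0xFB) = 0xE2.
C2: P2 ⊕ 0xE2 = 0x40; E(K, 0x40) = 0x59.
C3: P3 ⊕ 0x59 = 0x56; E(K, 0x56) = 0x4F.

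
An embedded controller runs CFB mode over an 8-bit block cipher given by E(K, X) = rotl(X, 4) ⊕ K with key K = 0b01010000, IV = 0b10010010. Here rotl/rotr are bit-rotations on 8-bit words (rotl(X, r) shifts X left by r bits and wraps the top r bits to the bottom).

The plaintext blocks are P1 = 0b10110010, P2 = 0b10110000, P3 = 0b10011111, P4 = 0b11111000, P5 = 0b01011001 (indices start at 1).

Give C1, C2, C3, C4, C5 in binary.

C1 = 0b11001011, C2 = 0b01011100, C3 = 0b00001010, C4 = 0b00001000, C5 = 0b10001001

CFB encryption: C_i = P_i ⊕ E(K, C_{i−1}), with C_{0} = IV.
C1: E(K, 0b10010010) = 0b01111001; 0b10110010 ⊕ 0b01111001 = 0b11001011.
C2: E(K, 0b11001011) = 0b11101100; 0b10110000 ⊕ 0b11101100 = 0b01011100.
C3: E(K, 0b01011100) = 0b10010101; 0b10011111 ⊕ 0b10010101 = 0b00001010.
C4: E(K, 0b00001010) = 0b11110000; 0b11111000 ⊕ 0b11110000 = 0b00001000.
C5: E(K, 0b00001000) = 0b11010000; 0b01011001 ⊕ 0b11010000 = 0b10001001.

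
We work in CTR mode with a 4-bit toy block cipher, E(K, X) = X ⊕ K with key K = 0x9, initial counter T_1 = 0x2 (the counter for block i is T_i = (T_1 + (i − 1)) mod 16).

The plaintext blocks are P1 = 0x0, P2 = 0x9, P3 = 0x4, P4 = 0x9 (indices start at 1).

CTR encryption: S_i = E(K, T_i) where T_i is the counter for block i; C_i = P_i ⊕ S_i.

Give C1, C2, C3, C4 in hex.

C1: T = 0x2, S = E(K, T) = 0xB; 0x0 ⊕ 0xB = 0xB.
C2: T = 0x3, S = E(K, T) = 0xA; 0x9 ⊕ 0xA = 0x3.
C3: T = 0x4, S = E(K, T) = 0xD; 0x4 ⊕ 0xD = 0x9.
C4: T = 0x5, S = E(K, T) = 0xC; 0x9 ⊕ 0xC = 0x5.

C1 = 0xB, C2 = 0x3, C3 = 0x9, C4 = 0x5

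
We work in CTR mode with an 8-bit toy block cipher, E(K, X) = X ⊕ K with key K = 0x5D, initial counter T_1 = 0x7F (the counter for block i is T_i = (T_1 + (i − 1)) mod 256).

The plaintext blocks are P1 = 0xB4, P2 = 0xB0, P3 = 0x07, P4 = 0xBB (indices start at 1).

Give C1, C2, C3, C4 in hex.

CTR encryption: S_i = E(K, T_i) where T_i is the counter for block i; C_i = P_i ⊕ S_i.
C1: T = 0x7F, S = E(K, T) = 0x22; 0xB4 ⊕ 0x22 = 0x96.
C2: T = 0x80, S = E(K, T) = 0xDD; 0xB0 ⊕ 0xDD = 0x6D.
C3: T = 0x81, S = E(K, T) = 0xDC; 0x07 ⊕ 0xDC = 0xDB.
C4: T = 0x82, S = E(K, T) = 0xDF; 0xBB ⊕ 0xDF = 0x64.

C1 = 0x96, C2 = 0x6D, C3 = 0xDB, C4 = 0x64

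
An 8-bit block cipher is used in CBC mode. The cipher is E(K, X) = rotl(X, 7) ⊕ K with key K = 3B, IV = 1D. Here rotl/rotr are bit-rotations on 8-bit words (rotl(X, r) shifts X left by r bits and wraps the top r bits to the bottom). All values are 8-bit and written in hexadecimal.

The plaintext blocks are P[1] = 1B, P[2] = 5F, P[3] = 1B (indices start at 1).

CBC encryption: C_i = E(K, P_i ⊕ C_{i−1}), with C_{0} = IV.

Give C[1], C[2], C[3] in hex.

C[1] = 38, C[2] = 88, C[3] = F2

C[1]: P[1] ⊕ 1D = 06; E(K, 06) = 38.
C[2]: P[2] ⊕ 38 = 67; E(K, 67) = 88.
C[3]: P[3] ⊕ 88 = 93; E(K, 93) = F2.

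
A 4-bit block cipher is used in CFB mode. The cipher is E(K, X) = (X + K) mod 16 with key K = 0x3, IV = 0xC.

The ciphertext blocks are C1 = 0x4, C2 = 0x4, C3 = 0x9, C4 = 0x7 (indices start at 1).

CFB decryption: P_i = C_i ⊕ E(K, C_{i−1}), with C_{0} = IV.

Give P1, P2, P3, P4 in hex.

P1 = 0xB, P2 = 0x3, P3 = 0xE, P4 = 0xB

P1: E(K, 0xC) = 0xF; 0x4 ⊕ 0xF = 0xB.
P2: E(K, 0x4) = 0x7; 0x4 ⊕ 0x7 = 0x3.
P3: E(K, 0x4) = 0x7; 0x9 ⊕ 0x7 = 0xE.
P4: E(K, 0x9) = 0xC; 0x7 ⊕ 0xC = 0xB.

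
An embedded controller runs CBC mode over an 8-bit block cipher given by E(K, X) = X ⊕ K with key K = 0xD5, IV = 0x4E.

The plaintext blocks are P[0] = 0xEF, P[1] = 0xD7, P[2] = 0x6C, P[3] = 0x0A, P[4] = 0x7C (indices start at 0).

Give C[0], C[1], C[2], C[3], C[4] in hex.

C[0] = 0x74, C[1] = 0x76, C[2] = 0xCF, C[3] = 0x10, C[4] = 0xB9

CBC encryption: C_i = E(K, P_i ⊕ C_{i−1}), with C_{−1} = IV.
C[0]: P[0] ⊕ 0x4E = 0xA1; E(K, 0xA1) = 0x74.
C[1]: P[1] ⊕ 0x74 = 0xA3; E(K, 0xA3) = 0x76.
C[2]: P[2] ⊕ 0x76 = 0x1A; E(K, 0x1A) = 0xCF.
C[3]: P[3] ⊕ 0xCF = 0xC5; E(K, 0xC5) = 0x10.
C[4]: P[4] ⊕ 0x10 = 0x6C; E(K, 0x6C) = 0xB9.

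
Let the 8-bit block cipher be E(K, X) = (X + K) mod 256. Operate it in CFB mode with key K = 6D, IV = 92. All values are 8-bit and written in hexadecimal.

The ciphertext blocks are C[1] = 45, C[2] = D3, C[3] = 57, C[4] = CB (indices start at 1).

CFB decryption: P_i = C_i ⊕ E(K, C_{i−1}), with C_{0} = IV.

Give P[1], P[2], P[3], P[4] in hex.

P[1] = BA, P[2] = 61, P[3] = 17, P[4] = 0F

P[1]: E(K, 92) = FF; 45 ⊕ FF = BA.
P[2]: E(K, 45) = B2; D3 ⊕ B2 = 61.
P[3]: E(K, D3) = 40; 57 ⊕ 40 = 17.
P[4]: E(K, 57) = C4; CB ⊕ C4 = 0F.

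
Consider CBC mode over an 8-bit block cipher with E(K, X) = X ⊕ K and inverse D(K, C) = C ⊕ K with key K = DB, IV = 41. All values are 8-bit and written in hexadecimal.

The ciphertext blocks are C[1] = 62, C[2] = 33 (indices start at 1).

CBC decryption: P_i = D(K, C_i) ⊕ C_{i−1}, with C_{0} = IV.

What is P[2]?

P[2]: D(K, 33) = E8; E8 ⊕ 62 = 8A.

P[2] = 8A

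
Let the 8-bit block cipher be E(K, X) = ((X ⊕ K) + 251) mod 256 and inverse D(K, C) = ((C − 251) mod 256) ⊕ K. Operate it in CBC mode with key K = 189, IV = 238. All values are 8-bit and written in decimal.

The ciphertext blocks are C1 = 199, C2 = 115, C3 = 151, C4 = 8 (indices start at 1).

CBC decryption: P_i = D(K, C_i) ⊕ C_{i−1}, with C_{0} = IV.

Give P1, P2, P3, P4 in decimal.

P1: D(K, 199) = 113; 113 ⊕ 238 = 159.
P2: D(K, 115) = 197; 197 ⊕ 199 = 2.
P3: D(K, 151) = 33; 33 ⊕ 115 = 82.
P4: D(K, 8) = 176; 176 ⊕ 151 = 39.

P1 = 159, P2 = 2, P3 = 82, P4 = 39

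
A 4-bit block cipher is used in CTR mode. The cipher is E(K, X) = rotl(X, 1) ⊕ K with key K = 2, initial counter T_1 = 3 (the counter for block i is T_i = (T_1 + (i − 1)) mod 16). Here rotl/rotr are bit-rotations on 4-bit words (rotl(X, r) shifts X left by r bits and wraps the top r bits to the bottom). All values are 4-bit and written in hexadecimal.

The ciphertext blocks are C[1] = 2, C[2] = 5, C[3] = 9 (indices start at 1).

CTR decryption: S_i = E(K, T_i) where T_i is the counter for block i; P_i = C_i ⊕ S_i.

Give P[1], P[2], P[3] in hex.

P[1] = 6, P[2] = F, P[3] = 1

P[1]: T = 3, S = E(K, T) = 4; 2 ⊕ 4 = 6.
P[2]: T = 4, S = E(K, T) = A; 5 ⊕ A = F.
P[3]: T = 5, S = E(K, T) = 8; 9 ⊕ 8 = 1.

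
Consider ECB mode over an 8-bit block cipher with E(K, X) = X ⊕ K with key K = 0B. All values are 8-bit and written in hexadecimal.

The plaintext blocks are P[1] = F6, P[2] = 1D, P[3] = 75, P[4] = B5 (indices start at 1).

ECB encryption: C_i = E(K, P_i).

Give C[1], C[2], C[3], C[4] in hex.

C[1] = FD, C[2] = 16, C[3] = 7E, C[4] = BE

C[1]: E(K, F6) = FD.
C[2]: E(K, 1D) = 16.
C[3]: E(K, 75) = 7E.
C[4]: E(K, B5) = BE.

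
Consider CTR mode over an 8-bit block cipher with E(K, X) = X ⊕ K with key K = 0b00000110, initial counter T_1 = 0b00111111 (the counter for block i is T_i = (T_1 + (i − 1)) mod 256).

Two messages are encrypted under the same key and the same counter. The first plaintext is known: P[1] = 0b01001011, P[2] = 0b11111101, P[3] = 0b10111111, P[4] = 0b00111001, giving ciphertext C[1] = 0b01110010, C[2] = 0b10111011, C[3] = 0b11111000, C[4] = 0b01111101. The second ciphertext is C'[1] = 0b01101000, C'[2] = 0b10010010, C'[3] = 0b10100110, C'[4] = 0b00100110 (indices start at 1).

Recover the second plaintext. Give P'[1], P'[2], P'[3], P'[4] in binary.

In CTR with a reused counter, both messages share the same keystream S_i, so C_i ⊕ C'_i = P_i ⊕ P'_i and thus P'_i = P_i ⊕ C_i ⊕ C'_i.
P'[1]: 0b01001011 ⊕ 0b01110010 ⊕ 0b01101000 = 0b01010001.
P'[2]: 0b11111101 ⊕ 0b10111011 ⊕ 0b10010010 = 0b11010100.
P'[3]: 0b10111111 ⊕ 0b11111000 ⊕ 0b10100110 = 0b11100001.
P'[4]: 0b00111001 ⊕ 0b01111101 ⊕ 0b00100110 = 0b01100010.

P'[1] = 0b01010001, P'[2] = 0b11010100, P'[3] = 0b11100001, P'[4] = 0b01100010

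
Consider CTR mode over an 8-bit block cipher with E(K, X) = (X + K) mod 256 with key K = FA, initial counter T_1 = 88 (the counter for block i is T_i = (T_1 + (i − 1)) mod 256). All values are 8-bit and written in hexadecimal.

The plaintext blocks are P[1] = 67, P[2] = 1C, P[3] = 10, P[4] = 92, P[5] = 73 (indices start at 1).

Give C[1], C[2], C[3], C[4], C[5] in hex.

C[1] = E5, C[2] = 9F, C[3] = 94, C[4] = 17, C[5] = F5

CTR encryption: S_i = E(K, T_i) where T_i is the counter for block i; C_i = P_i ⊕ S_i.
C[1]: T = 88, S = E(K, T) = 82; 67 ⊕ 82 = E5.
C[2]: T = 89, S = E(K, T) = 83; 1C ⊕ 83 = 9F.
C[3]: T = 8A, S = E(K, T) = 84; 10 ⊕ 84 = 94.
C[4]: T = 8B, S = E(K, T) = 85; 92 ⊕ 85 = 17.
C[5]: T = 8C, S = E(K, T) = 86; 73 ⊕ 86 = F5.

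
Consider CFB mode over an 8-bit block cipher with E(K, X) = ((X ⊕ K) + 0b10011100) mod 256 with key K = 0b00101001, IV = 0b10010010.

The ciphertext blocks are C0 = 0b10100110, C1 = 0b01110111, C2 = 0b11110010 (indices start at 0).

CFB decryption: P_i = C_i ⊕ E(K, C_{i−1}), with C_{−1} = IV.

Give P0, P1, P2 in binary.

P0: E(K, 0b10010010) = 0b01010111; 0b10100110 ⊕ 0b01010111 = 0b11110001.
P1: E(K, 0b10100110) = 0b00101011; 0b01110111 ⊕ 0b00101011 = 0b01011100.
P2: E(K, 0b01110111) = 0b11111010; 0b11110010 ⊕ 0b11111010 = 0b00001000.

P0 = 0b11110001, P1 = 0b01011100, P2 = 0b00001000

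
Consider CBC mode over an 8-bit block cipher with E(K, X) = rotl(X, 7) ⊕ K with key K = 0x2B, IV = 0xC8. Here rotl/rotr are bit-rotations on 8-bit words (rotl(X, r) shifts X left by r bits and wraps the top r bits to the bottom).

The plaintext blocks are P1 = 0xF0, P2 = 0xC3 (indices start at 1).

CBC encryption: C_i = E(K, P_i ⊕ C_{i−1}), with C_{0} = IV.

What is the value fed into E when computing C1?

C1: P1 ⊕ 0xC8 = 0x38; E(K, 0x38) = 0x37.
So the input to E for block 1 is 0x38.

0x38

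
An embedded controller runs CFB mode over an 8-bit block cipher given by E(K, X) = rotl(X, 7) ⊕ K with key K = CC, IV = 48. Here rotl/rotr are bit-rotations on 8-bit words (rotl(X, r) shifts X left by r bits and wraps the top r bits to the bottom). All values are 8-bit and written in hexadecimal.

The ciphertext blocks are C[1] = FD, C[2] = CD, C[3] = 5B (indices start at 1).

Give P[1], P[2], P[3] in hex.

CFB decryption: P_i = C_i ⊕ E(K, C_{i−1}), with C_{0} = IV.
P[1]: E(K, 48) = E8; FD ⊕ E8 = 15.
P[2]: E(K, FD) = 32; CD ⊕ 32 = FF.
P[3]: E(K, CD) = 2A; 5B ⊕ 2A = 71.

P[1] = 15, P[2] = FF, P[3] = 71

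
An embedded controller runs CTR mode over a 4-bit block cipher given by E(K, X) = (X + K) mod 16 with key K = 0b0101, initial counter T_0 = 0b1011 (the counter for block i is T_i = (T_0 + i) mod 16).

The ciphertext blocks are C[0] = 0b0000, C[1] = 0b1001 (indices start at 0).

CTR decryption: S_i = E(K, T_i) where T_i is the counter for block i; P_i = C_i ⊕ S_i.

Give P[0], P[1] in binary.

P[0] = 0b0000, P[1] = 0b1000

P[0]: T = 0b1011, S = E(K, T) = 0b0000; 0b0000 ⊕ 0b0000 = 0b0000.
P[1]: T = 0b1100, S = E(K, T) = 0b0001; 0b1001 ⊕ 0b0001 = 0b1000.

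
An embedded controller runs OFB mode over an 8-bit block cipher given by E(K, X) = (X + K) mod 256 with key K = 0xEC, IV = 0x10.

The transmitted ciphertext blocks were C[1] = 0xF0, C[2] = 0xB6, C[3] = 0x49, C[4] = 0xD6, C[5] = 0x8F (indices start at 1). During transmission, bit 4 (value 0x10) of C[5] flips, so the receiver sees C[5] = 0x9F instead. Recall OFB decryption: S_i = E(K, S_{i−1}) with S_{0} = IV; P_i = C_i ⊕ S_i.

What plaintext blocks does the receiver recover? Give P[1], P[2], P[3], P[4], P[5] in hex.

Only C[5] changed, to 0x9F. In OFB, a change in C_i flips the same bit in P_i only; the keystream is unaffected. Decrypting the received ciphertext:
P[1]: S = E(K, 0x10) = 0xFC; 0xF0 ⊕ 0xFC = 0x0C.
P[2]: S = E(K, 0xFC) = 0xE8; 0xB6 ⊕ 0xE8 = 0x5E.
P[3]: S = E(K, 0xE8) = 0xD4; 0x49 ⊕ 0xD4 = 0x9D.
P[4]: S = E(K, 0xD4) = 0xC0; 0xD6 ⊕ 0xC0 = 0x16.
P[5]: S = E(K, 0xC0) = 0xAC; 0x9F ⊕ 0xAC = 0x33.
Blocks that differ from the original plaintext: P[5].

P[1] = 0x0C, P[2] = 0x5E, P[3] = 0x9D, P[4] = 0x16, P[5] = 0x33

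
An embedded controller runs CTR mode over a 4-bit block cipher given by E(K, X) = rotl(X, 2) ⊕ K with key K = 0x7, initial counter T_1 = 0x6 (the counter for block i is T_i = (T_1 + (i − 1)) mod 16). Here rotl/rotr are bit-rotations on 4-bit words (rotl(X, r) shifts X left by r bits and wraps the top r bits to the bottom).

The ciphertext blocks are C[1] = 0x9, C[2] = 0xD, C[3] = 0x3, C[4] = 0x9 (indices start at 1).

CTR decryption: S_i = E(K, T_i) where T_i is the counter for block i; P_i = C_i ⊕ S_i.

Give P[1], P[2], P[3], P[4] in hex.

P[1]: T = 0x6, S = E(K, T) = 0xE; 0x9 ⊕ 0xE = 0x7.
P[2]: T = 0x7, S = E(K, T) = 0xA; 0xD ⊕ 0xA = 0x7.
P[3]: T = 0x8, S = E(K, T) = 0x5; 0x3 ⊕ 0x5 = 0x6.
P[4]: T = 0x9, S = E(K, T) = 0x1; 0x9 ⊕ 0x1 = 0x8.

P[1] = 0x7, P[2] = 0x7, P[3] = 0x6, P[4] = 0x8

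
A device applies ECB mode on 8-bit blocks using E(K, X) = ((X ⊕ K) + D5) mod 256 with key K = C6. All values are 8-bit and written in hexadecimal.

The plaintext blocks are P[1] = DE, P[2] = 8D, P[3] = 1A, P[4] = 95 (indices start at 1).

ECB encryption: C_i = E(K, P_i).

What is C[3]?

C[3]: E(K, 1A) = B1.

C[3] = B1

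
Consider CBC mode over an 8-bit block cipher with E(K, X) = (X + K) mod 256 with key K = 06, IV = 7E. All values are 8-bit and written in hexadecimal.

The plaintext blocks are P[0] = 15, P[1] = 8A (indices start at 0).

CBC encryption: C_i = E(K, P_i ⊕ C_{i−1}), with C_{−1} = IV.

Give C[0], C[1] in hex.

C[0]: P[0] ⊕ 7E = 6B; E(K, 6B) = 71.
C[1]: P[1] ⊕ 71 = FB; E(K, FB) = 01.

C[0] = 71, C[1] = 01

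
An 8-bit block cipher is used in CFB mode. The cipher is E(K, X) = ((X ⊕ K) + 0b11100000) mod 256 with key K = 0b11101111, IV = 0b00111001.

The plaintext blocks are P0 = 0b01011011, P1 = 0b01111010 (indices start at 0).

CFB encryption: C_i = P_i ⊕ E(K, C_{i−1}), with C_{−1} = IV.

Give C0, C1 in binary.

C0 = 0b11101101, C1 = 0b10011000

C0: E(K, 0b00111001) = 0b10110110; 0b01011011 ⊕ 0b10110110 = 0b11101101.
C1: E(K, 0b11101101) = 0b11100010; 0b01111010 ⊕ 0b11100010 = 0b10011000.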